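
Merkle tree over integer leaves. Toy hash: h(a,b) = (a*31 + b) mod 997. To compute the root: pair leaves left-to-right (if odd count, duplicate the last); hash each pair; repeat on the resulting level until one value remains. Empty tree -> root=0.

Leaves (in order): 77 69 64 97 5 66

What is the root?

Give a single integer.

L0: [77, 69, 64, 97, 5, 66]
L1: h(77,69)=(77*31+69)%997=462 h(64,97)=(64*31+97)%997=87 h(5,66)=(5*31+66)%997=221 -> [462, 87, 221]
L2: h(462,87)=(462*31+87)%997=451 h(221,221)=(221*31+221)%997=93 -> [451, 93]
L3: h(451,93)=(451*31+93)%997=116 -> [116]

Answer: 116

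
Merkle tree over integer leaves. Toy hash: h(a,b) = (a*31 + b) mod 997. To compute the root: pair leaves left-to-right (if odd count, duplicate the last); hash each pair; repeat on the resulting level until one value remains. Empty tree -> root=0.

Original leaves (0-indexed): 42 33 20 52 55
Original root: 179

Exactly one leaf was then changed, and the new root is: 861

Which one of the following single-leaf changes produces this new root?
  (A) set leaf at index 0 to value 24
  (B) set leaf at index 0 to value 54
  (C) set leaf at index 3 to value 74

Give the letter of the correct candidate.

Original leaves: [42, 33, 20, 52, 55]
Target new root: 861
Try each candidate change and compute the resulting root:
Candidate A: set leaf[0] = 24 -> leaves = [24, 33, 20, 52, 55]
  L0: [24, 33, 20, 52, 55]
  L1: h(24,33)=(24*31+33)%997=777 h(20,52)=(20*31+52)%997=672 h(55,55)=(55*31+55)%997=763 -> [777, 672, 763]
  L2: h(777,672)=(777*31+672)%997=831 h(763,763)=(763*31+763)%997=488 -> [831, 488]
  L3: h(831,488)=(831*31+488)%997=327 -> [327]
  root = 327 != target 861
Candidate B: set leaf[0] = 54 -> leaves = [54, 33, 20, 52, 55]
  L0: [54, 33, 20, 52, 55]
  L1: h(54,33)=(54*31+33)%997=710 h(20,52)=(20*31+52)%997=672 h(55,55)=(55*31+55)%997=763 -> [710, 672, 763]
  L2: h(710,672)=(710*31+672)%997=748 h(763,763)=(763*31+763)%997=488 -> [748, 488]
  L3: h(748,488)=(748*31+488)%997=745 -> [745]
  root = 745 != target 861
Candidate C: set leaf[3] = 74 -> leaves = [42, 33, 20, 74, 55]
  L0: [42, 33, 20, 74, 55]
  L1: h(42,33)=(42*31+33)%997=338 h(20,74)=(20*31+74)%997=694 h(55,55)=(55*31+55)%997=763 -> [338, 694, 763]
  L2: h(338,694)=(338*31+694)%997=205 h(763,763)=(763*31+763)%997=488 -> [205, 488]
  L3: h(205,488)=(205*31+488)%997=861 -> [861]
  root = 861 == target 861  ** MATCH **
Candidate C produces the target root.

Answer: C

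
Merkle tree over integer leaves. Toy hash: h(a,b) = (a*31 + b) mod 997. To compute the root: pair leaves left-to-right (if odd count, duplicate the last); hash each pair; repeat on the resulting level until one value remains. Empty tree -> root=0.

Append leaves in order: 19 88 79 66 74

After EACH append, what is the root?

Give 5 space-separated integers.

After append 19 (leaves=[19]):
  L0: [19]
  root=19
After append 88 (leaves=[19, 88]):
  L0: [19, 88]
  L1: h(19,88)=(19*31+88)%997=677 -> [677]
  root=677
After append 79 (leaves=[19, 88, 79]):
  L0: [19, 88, 79]
  L1: h(19,88)=(19*31+88)%997=677 h(79,79)=(79*31+79)%997=534 -> [677, 534]
  L2: h(677,534)=(677*31+534)%997=584 -> [584]
  root=584
After append 66 (leaves=[19, 88, 79, 66]):
  L0: [19, 88, 79, 66]
  L1: h(19,88)=(19*31+88)%997=677 h(79,66)=(79*31+66)%997=521 -> [677, 521]
  L2: h(677,521)=(677*31+521)%997=571 -> [571]
  root=571
After append 74 (leaves=[19, 88, 79, 66, 74]):
  L0: [19, 88, 79, 66, 74]
  L1: h(19,88)=(19*31+88)%997=677 h(79,66)=(79*31+66)%997=521 h(74,74)=(74*31+74)%997=374 -> [677, 521, 374]
  L2: h(677,521)=(677*31+521)%997=571 h(374,374)=(374*31+374)%997=4 -> [571, 4]
  L3: h(571,4)=(571*31+4)%997=756 -> [756]
  root=756

Answer: 19 677 584 571 756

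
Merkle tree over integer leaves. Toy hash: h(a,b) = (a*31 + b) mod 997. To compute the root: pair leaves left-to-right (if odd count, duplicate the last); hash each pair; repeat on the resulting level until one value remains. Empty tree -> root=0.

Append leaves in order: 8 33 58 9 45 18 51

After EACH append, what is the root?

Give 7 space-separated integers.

Answer: 8 281 597 548 257 390 609

Derivation:
After append 8 (leaves=[8]):
  L0: [8]
  root=8
After append 33 (leaves=[8, 33]):
  L0: [8, 33]
  L1: h(8,33)=(8*31+33)%997=281 -> [281]
  root=281
After append 58 (leaves=[8, 33, 58]):
  L0: [8, 33, 58]
  L1: h(8,33)=(8*31+33)%997=281 h(58,58)=(58*31+58)%997=859 -> [281, 859]
  L2: h(281,859)=(281*31+859)%997=597 -> [597]
  root=597
After append 9 (leaves=[8, 33, 58, 9]):
  L0: [8, 33, 58, 9]
  L1: h(8,33)=(8*31+33)%997=281 h(58,9)=(58*31+9)%997=810 -> [281, 810]
  L2: h(281,810)=(281*31+810)%997=548 -> [548]
  root=548
After append 45 (leaves=[8, 33, 58, 9, 45]):
  L0: [8, 33, 58, 9, 45]
  L1: h(8,33)=(8*31+33)%997=281 h(58,9)=(58*31+9)%997=810 h(45,45)=(45*31+45)%997=443 -> [281, 810, 443]
  L2: h(281,810)=(281*31+810)%997=548 h(443,443)=(443*31+443)%997=218 -> [548, 218]
  L3: h(548,218)=(548*31+218)%997=257 -> [257]
  root=257
After append 18 (leaves=[8, 33, 58, 9, 45, 18]):
  L0: [8, 33, 58, 9, 45, 18]
  L1: h(8,33)=(8*31+33)%997=281 h(58,9)=(58*31+9)%997=810 h(45,18)=(45*31+18)%997=416 -> [281, 810, 416]
  L2: h(281,810)=(281*31+810)%997=548 h(416,416)=(416*31+416)%997=351 -> [548, 351]
  L3: h(548,351)=(548*31+351)%997=390 -> [390]
  root=390
After append 51 (leaves=[8, 33, 58, 9, 45, 18, 51]):
  L0: [8, 33, 58, 9, 45, 18, 51]
  L1: h(8,33)=(8*31+33)%997=281 h(58,9)=(58*31+9)%997=810 h(45,18)=(45*31+18)%997=416 h(51,51)=(51*31+51)%997=635 -> [281, 810, 416, 635]
  L2: h(281,810)=(281*31+810)%997=548 h(416,635)=(416*31+635)%997=570 -> [548, 570]
  L3: h(548,570)=(548*31+570)%997=609 -> [609]
  root=609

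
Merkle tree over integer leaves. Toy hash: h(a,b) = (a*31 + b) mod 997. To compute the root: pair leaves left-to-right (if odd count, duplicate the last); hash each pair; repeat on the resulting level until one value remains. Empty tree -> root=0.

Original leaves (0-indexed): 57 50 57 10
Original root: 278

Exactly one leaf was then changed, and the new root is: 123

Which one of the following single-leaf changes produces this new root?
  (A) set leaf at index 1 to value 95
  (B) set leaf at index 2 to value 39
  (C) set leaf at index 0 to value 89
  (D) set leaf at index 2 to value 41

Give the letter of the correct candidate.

Answer: C

Derivation:
Original leaves: [57, 50, 57, 10]
Target new root: 123
Try each candidate change and compute the resulting root:
Candidate A: set leaf[1] = 95 -> leaves = [57, 95, 57, 10]
  L0: [57, 95, 57, 10]
  L1: h(57,95)=(57*31+95)%997=865 h(57,10)=(57*31+10)%997=780 -> [865, 780]
  L2: h(865,780)=(865*31+780)%997=676 -> [676]
  root = 676 != target 123
Candidate B: set leaf[2] = 39 -> leaves = [57, 50, 39, 10]
  L0: [57, 50, 39, 10]
  L1: h(57,50)=(57*31+50)%997=820 h(39,10)=(39*31+10)%997=222 -> [820, 222]
  L2: h(820,222)=(820*31+222)%997=717 -> [717]
  root = 717 != target 123
Candidate C: set leaf[0] = 89 -> leaves = [89, 50, 57, 10]
  L0: [89, 50, 57, 10]
  L1: h(89,50)=(89*31+50)%997=815 h(57,10)=(57*31+10)%997=780 -> [815, 780]
  L2: h(815,780)=(815*31+780)%997=123 -> [123]
  root = 123 == target 123  ** MATCH **
Candidate D: set leaf[2] = 41 -> leaves = [57, 50, 41, 10]
  L0: [57, 50, 41, 10]
  L1: h(57,50)=(57*31+50)%997=820 h(41,10)=(41*31+10)%997=284 -> [820, 284]
  L2: h(820,284)=(820*31+284)%997=779 -> [779]
  root = 779 != target 123
Candidate C produces the target root.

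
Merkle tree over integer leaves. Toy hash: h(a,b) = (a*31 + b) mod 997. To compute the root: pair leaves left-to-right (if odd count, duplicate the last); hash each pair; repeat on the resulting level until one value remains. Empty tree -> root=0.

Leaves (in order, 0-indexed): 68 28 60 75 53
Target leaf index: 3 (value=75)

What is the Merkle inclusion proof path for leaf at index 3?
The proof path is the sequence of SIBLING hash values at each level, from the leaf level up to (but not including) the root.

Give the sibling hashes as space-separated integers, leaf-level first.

L0 (leaves): [68, 28, 60, 75, 53], target index=3
L1: h(68,28)=(68*31+28)%997=142 [pair 0] h(60,75)=(60*31+75)%997=938 [pair 1] h(53,53)=(53*31+53)%997=699 [pair 2] -> [142, 938, 699]
  Sibling for proof at L0: 60
L2: h(142,938)=(142*31+938)%997=355 [pair 0] h(699,699)=(699*31+699)%997=434 [pair 1] -> [355, 434]
  Sibling for proof at L1: 142
L3: h(355,434)=(355*31+434)%997=472 [pair 0] -> [472]
  Sibling for proof at L2: 434
Root: 472
Proof path (sibling hashes from leaf to root): [60, 142, 434]

Answer: 60 142 434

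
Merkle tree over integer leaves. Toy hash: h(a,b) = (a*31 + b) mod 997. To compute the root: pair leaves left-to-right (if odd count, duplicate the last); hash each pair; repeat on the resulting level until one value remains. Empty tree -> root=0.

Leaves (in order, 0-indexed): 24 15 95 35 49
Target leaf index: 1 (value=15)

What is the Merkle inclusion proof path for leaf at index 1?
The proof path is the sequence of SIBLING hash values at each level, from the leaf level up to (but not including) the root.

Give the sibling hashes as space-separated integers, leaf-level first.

L0 (leaves): [24, 15, 95, 35, 49], target index=1
L1: h(24,15)=(24*31+15)%997=759 [pair 0] h(95,35)=(95*31+35)%997=986 [pair 1] h(49,49)=(49*31+49)%997=571 [pair 2] -> [759, 986, 571]
  Sibling for proof at L0: 24
L2: h(759,986)=(759*31+986)%997=587 [pair 0] h(571,571)=(571*31+571)%997=326 [pair 1] -> [587, 326]
  Sibling for proof at L1: 986
L3: h(587,326)=(587*31+326)%997=577 [pair 0] -> [577]
  Sibling for proof at L2: 326
Root: 577
Proof path (sibling hashes from leaf to root): [24, 986, 326]

Answer: 24 986 326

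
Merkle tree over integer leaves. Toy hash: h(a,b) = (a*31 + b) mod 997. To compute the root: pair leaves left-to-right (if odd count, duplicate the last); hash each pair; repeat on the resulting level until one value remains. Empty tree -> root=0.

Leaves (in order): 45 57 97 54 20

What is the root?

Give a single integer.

Answer: 288

Derivation:
L0: [45, 57, 97, 54, 20]
L1: h(45,57)=(45*31+57)%997=455 h(97,54)=(97*31+54)%997=70 h(20,20)=(20*31+20)%997=640 -> [455, 70, 640]
L2: h(455,70)=(455*31+70)%997=217 h(640,640)=(640*31+640)%997=540 -> [217, 540]
L3: h(217,540)=(217*31+540)%997=288 -> [288]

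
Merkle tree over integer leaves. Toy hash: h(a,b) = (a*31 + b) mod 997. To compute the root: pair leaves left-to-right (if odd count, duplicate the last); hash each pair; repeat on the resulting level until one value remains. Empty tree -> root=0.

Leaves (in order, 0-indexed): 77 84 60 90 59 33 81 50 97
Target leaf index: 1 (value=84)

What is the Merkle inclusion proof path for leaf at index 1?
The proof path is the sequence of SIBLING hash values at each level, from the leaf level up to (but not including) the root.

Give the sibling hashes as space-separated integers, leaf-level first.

L0 (leaves): [77, 84, 60, 90, 59, 33, 81, 50, 97], target index=1
L1: h(77,84)=(77*31+84)%997=477 [pair 0] h(60,90)=(60*31+90)%997=953 [pair 1] h(59,33)=(59*31+33)%997=865 [pair 2] h(81,50)=(81*31+50)%997=567 [pair 3] h(97,97)=(97*31+97)%997=113 [pair 4] -> [477, 953, 865, 567, 113]
  Sibling for proof at L0: 77
L2: h(477,953)=(477*31+953)%997=785 [pair 0] h(865,567)=(865*31+567)%997=463 [pair 1] h(113,113)=(113*31+113)%997=625 [pair 2] -> [785, 463, 625]
  Sibling for proof at L1: 953
L3: h(785,463)=(785*31+463)%997=870 [pair 0] h(625,625)=(625*31+625)%997=60 [pair 1] -> [870, 60]
  Sibling for proof at L2: 463
L4: h(870,60)=(870*31+60)%997=111 [pair 0] -> [111]
  Sibling for proof at L3: 60
Root: 111
Proof path (sibling hashes from leaf to root): [77, 953, 463, 60]

Answer: 77 953 463 60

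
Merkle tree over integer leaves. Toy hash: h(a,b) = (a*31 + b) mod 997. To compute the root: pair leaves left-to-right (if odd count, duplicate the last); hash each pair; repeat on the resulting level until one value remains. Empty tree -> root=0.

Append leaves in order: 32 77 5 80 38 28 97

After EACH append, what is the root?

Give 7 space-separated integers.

After append 32 (leaves=[32]):
  L0: [32]
  root=32
After append 77 (leaves=[32, 77]):
  L0: [32, 77]
  L1: h(32,77)=(32*31+77)%997=72 -> [72]
  root=72
After append 5 (leaves=[32, 77, 5]):
  L0: [32, 77, 5]
  L1: h(32,77)=(32*31+77)%997=72 h(5,5)=(5*31+5)%997=160 -> [72, 160]
  L2: h(72,160)=(72*31+160)%997=398 -> [398]
  root=398
After append 80 (leaves=[32, 77, 5, 80]):
  L0: [32, 77, 5, 80]
  L1: h(32,77)=(32*31+77)%997=72 h(5,80)=(5*31+80)%997=235 -> [72, 235]
  L2: h(72,235)=(72*31+235)%997=473 -> [473]
  root=473
After append 38 (leaves=[32, 77, 5, 80, 38]):
  L0: [32, 77, 5, 80, 38]
  L1: h(32,77)=(32*31+77)%997=72 h(5,80)=(5*31+80)%997=235 h(38,38)=(38*31+38)%997=219 -> [72, 235, 219]
  L2: h(72,235)=(72*31+235)%997=473 h(219,219)=(219*31+219)%997=29 -> [473, 29]
  L3: h(473,29)=(473*31+29)%997=734 -> [734]
  root=734
After append 28 (leaves=[32, 77, 5, 80, 38, 28]):
  L0: [32, 77, 5, 80, 38, 28]
  L1: h(32,77)=(32*31+77)%997=72 h(5,80)=(5*31+80)%997=235 h(38,28)=(38*31+28)%997=209 -> [72, 235, 209]
  L2: h(72,235)=(72*31+235)%997=473 h(209,209)=(209*31+209)%997=706 -> [473, 706]
  L3: h(473,706)=(473*31+706)%997=414 -> [414]
  root=414
After append 97 (leaves=[32, 77, 5, 80, 38, 28, 97]):
  L0: [32, 77, 5, 80, 38, 28, 97]
  L1: h(32,77)=(32*31+77)%997=72 h(5,80)=(5*31+80)%997=235 h(38,28)=(38*31+28)%997=209 h(97,97)=(97*31+97)%997=113 -> [72, 235, 209, 113]
  L2: h(72,235)=(72*31+235)%997=473 h(209,113)=(209*31+113)%997=610 -> [473, 610]
  L3: h(473,610)=(473*31+610)%997=318 -> [318]
  root=318

Answer: 32 72 398 473 734 414 318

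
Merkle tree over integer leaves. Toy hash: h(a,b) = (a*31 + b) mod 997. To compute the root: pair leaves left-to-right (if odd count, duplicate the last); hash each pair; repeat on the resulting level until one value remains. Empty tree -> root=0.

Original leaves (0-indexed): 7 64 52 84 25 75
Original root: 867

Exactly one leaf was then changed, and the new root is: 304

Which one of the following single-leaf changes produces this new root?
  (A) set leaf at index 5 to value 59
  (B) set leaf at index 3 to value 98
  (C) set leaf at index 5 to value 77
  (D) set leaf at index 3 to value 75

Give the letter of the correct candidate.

Answer: B

Derivation:
Original leaves: [7, 64, 52, 84, 25, 75]
Target new root: 304
Try each candidate change and compute the resulting root:
Candidate A: set leaf[5] = 59 -> leaves = [7, 64, 52, 84, 25, 59]
  L0: [7, 64, 52, 84, 25, 59]
  L1: h(7,64)=(7*31+64)%997=281 h(52,84)=(52*31+84)%997=699 h(25,59)=(25*31+59)%997=834 -> [281, 699, 834]
  L2: h(281,699)=(281*31+699)%997=437 h(834,834)=(834*31+834)%997=766 -> [437, 766]
  L3: h(437,766)=(437*31+766)%997=355 -> [355]
  root = 355 != target 304
Candidate B: set leaf[3] = 98 -> leaves = [7, 64, 52, 98, 25, 75]
  L0: [7, 64, 52, 98, 25, 75]
  L1: h(7,64)=(7*31+64)%997=281 h(52,98)=(52*31+98)%997=713 h(25,75)=(25*31+75)%997=850 -> [281, 713, 850]
  L2: h(281,713)=(281*31+713)%997=451 h(850,850)=(850*31+850)%997=281 -> [451, 281]
  L3: h(451,281)=(451*31+281)%997=304 -> [304]
  root = 304 == target 304  ** MATCH **
Candidate C: set leaf[5] = 77 -> leaves = [7, 64, 52, 84, 25, 77]
  L0: [7, 64, 52, 84, 25, 77]
  L1: h(7,64)=(7*31+64)%997=281 h(52,84)=(52*31+84)%997=699 h(25,77)=(25*31+77)%997=852 -> [281, 699, 852]
  L2: h(281,699)=(281*31+699)%997=437 h(852,852)=(852*31+852)%997=345 -> [437, 345]
  L3: h(437,345)=(437*31+345)%997=931 -> [931]
  root = 931 != target 304
Candidate D: set leaf[3] = 75 -> leaves = [7, 64, 52, 75, 25, 75]
  L0: [7, 64, 52, 75, 25, 75]
  L1: h(7,64)=(7*31+64)%997=281 h(52,75)=(52*31+75)%997=690 h(25,75)=(25*31+75)%997=850 -> [281, 690, 850]
  L2: h(281,690)=(281*31+690)%997=428 h(850,850)=(850*31+850)%997=281 -> [428, 281]
  L3: h(428,281)=(428*31+281)%997=588 -> [588]
  root = 588 != target 304
Candidate B produces the target root.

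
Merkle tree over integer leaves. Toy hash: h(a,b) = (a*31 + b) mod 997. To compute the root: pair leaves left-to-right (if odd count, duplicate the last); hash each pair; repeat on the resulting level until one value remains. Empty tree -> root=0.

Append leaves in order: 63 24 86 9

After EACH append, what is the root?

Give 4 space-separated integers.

Answer: 63 980 231 154

Derivation:
After append 63 (leaves=[63]):
  L0: [63]
  root=63
After append 24 (leaves=[63, 24]):
  L0: [63, 24]
  L1: h(63,24)=(63*31+24)%997=980 -> [980]
  root=980
After append 86 (leaves=[63, 24, 86]):
  L0: [63, 24, 86]
  L1: h(63,24)=(63*31+24)%997=980 h(86,86)=(86*31+86)%997=758 -> [980, 758]
  L2: h(980,758)=(980*31+758)%997=231 -> [231]
  root=231
After append 9 (leaves=[63, 24, 86, 9]):
  L0: [63, 24, 86, 9]
  L1: h(63,24)=(63*31+24)%997=980 h(86,9)=(86*31+9)%997=681 -> [980, 681]
  L2: h(980,681)=(980*31+681)%997=154 -> [154]
  root=154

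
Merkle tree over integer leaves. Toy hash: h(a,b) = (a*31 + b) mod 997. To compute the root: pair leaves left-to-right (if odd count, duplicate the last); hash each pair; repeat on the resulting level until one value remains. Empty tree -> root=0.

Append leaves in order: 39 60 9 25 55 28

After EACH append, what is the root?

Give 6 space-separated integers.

After append 39 (leaves=[39]):
  L0: [39]
  root=39
After append 60 (leaves=[39, 60]):
  L0: [39, 60]
  L1: h(39,60)=(39*31+60)%997=272 -> [272]
  root=272
After append 9 (leaves=[39, 60, 9]):
  L0: [39, 60, 9]
  L1: h(39,60)=(39*31+60)%997=272 h(9,9)=(9*31+9)%997=288 -> [272, 288]
  L2: h(272,288)=(272*31+288)%997=744 -> [744]
  root=744
After append 25 (leaves=[39, 60, 9, 25]):
  L0: [39, 60, 9, 25]
  L1: h(39,60)=(39*31+60)%997=272 h(9,25)=(9*31+25)%997=304 -> [272, 304]
  L2: h(272,304)=(272*31+304)%997=760 -> [760]
  root=760
After append 55 (leaves=[39, 60, 9, 25, 55]):
  L0: [39, 60, 9, 25, 55]
  L1: h(39,60)=(39*31+60)%997=272 h(9,25)=(9*31+25)%997=304 h(55,55)=(55*31+55)%997=763 -> [272, 304, 763]
  L2: h(272,304)=(272*31+304)%997=760 h(763,763)=(763*31+763)%997=488 -> [760, 488]
  L3: h(760,488)=(760*31+488)%997=120 -> [120]
  root=120
After append 28 (leaves=[39, 60, 9, 25, 55, 28]):
  L0: [39, 60, 9, 25, 55, 28]
  L1: h(39,60)=(39*31+60)%997=272 h(9,25)=(9*31+25)%997=304 h(55,28)=(55*31+28)%997=736 -> [272, 304, 736]
  L2: h(272,304)=(272*31+304)%997=760 h(736,736)=(736*31+736)%997=621 -> [760, 621]
  L3: h(760,621)=(760*31+621)%997=253 -> [253]
  root=253

Answer: 39 272 744 760 120 253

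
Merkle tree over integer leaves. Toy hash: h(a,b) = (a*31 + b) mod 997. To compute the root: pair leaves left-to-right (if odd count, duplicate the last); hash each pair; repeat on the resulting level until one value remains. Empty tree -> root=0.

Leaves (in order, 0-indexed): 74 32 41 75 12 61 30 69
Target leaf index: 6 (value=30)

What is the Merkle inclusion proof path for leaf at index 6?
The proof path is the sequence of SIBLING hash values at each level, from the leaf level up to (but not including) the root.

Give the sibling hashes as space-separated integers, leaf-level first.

L0 (leaves): [74, 32, 41, 75, 12, 61, 30, 69], target index=6
L1: h(74,32)=(74*31+32)%997=332 [pair 0] h(41,75)=(41*31+75)%997=349 [pair 1] h(12,61)=(12*31+61)%997=433 [pair 2] h(30,69)=(30*31+69)%997=2 [pair 3] -> [332, 349, 433, 2]
  Sibling for proof at L0: 69
L2: h(332,349)=(332*31+349)%997=671 [pair 0] h(433,2)=(433*31+2)%997=464 [pair 1] -> [671, 464]
  Sibling for proof at L1: 433
L3: h(671,464)=(671*31+464)%997=328 [pair 0] -> [328]
  Sibling for proof at L2: 671
Root: 328
Proof path (sibling hashes from leaf to root): [69, 433, 671]

Answer: 69 433 671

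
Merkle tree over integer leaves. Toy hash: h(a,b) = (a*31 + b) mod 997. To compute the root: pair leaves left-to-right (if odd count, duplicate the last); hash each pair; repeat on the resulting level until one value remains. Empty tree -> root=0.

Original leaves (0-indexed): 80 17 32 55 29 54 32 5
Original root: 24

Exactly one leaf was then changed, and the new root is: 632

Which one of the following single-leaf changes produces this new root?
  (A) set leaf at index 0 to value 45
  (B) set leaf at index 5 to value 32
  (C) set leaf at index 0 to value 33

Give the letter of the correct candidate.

Answer: C

Derivation:
Original leaves: [80, 17, 32, 55, 29, 54, 32, 5]
Target new root: 632
Try each candidate change and compute the resulting root:
Candidate A: set leaf[0] = 45 -> leaves = [45, 17, 32, 55, 29, 54, 32, 5]
  L0: [45, 17, 32, 55, 29, 54, 32, 5]
  L1: h(45,17)=(45*31+17)%997=415 h(32,55)=(32*31+55)%997=50 h(29,54)=(29*31+54)%997=953 h(32,5)=(32*31+5)%997=0 -> [415, 50, 953, 0]
  L2: h(415,50)=(415*31+50)%997=951 h(953,0)=(953*31+0)%997=630 -> [951, 630]
  L3: h(951,630)=(951*31+630)%997=201 -> [201]
  root = 201 != target 632
Candidate B: set leaf[5] = 32 -> leaves = [80, 17, 32, 55, 29, 32, 32, 5]
  L0: [80, 17, 32, 55, 29, 32, 32, 5]
  L1: h(80,17)=(80*31+17)%997=503 h(32,55)=(32*31+55)%997=50 h(29,32)=(29*31+32)%997=931 h(32,5)=(32*31+5)%997=0 -> [503, 50, 931, 0]
  L2: h(503,50)=(503*31+50)%997=688 h(931,0)=(931*31+0)%997=945 -> [688, 945]
  L3: h(688,945)=(688*31+945)%997=339 -> [339]
  root = 339 != target 632
Candidate C: set leaf[0] = 33 -> leaves = [33, 17, 32, 55, 29, 54, 32, 5]
  L0: [33, 17, 32, 55, 29, 54, 32, 5]
  L1: h(33,17)=(33*31+17)%997=43 h(32,55)=(32*31+55)%997=50 h(29,54)=(29*31+54)%997=953 h(32,5)=(32*31+5)%997=0 -> [43, 50, 953, 0]
  L2: h(43,50)=(43*31+50)%997=386 h(953,0)=(953*31+0)%997=630 -> [386, 630]
  L3: h(386,630)=(386*31+630)%997=632 -> [632]
  root = 632 == target 632  ** MATCH **
Candidate C produces the target root.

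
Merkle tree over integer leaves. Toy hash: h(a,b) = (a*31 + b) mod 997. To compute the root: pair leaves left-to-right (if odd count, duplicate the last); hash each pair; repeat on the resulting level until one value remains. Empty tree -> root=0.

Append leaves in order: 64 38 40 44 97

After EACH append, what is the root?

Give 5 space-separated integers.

After append 64 (leaves=[64]):
  L0: [64]
  root=64
After append 38 (leaves=[64, 38]):
  L0: [64, 38]
  L1: h(64,38)=(64*31+38)%997=28 -> [28]
  root=28
After append 40 (leaves=[64, 38, 40]):
  L0: [64, 38, 40]
  L1: h(64,38)=(64*31+38)%997=28 h(40,40)=(40*31+40)%997=283 -> [28, 283]
  L2: h(28,283)=(28*31+283)%997=154 -> [154]
  root=154
After append 44 (leaves=[64, 38, 40, 44]):
  L0: [64, 38, 40, 44]
  L1: h(64,38)=(64*31+38)%997=28 h(40,44)=(40*31+44)%997=287 -> [28, 287]
  L2: h(28,287)=(28*31+287)%997=158 -> [158]
  root=158
After append 97 (leaves=[64, 38, 40, 44, 97]):
  L0: [64, 38, 40, 44, 97]
  L1: h(64,38)=(64*31+38)%997=28 h(40,44)=(40*31+44)%997=287 h(97,97)=(97*31+97)%997=113 -> [28, 287, 113]
  L2: h(28,287)=(28*31+287)%997=158 h(113,113)=(113*31+113)%997=625 -> [158, 625]
  L3: h(158,625)=(158*31+625)%997=538 -> [538]
  root=538

Answer: 64 28 154 158 538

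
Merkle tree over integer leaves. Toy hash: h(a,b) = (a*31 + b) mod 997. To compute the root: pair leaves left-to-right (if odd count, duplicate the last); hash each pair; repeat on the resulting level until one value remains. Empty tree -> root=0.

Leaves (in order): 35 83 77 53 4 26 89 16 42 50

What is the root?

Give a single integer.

L0: [35, 83, 77, 53, 4, 26, 89, 16, 42, 50]
L1: h(35,83)=(35*31+83)%997=171 h(77,53)=(77*31+53)%997=446 h(4,26)=(4*31+26)%997=150 h(89,16)=(89*31+16)%997=781 h(42,50)=(42*31+50)%997=355 -> [171, 446, 150, 781, 355]
L2: h(171,446)=(171*31+446)%997=762 h(150,781)=(150*31+781)%997=446 h(355,355)=(355*31+355)%997=393 -> [762, 446, 393]
L3: h(762,446)=(762*31+446)%997=140 h(393,393)=(393*31+393)%997=612 -> [140, 612]
L4: h(140,612)=(140*31+612)%997=964 -> [964]

Answer: 964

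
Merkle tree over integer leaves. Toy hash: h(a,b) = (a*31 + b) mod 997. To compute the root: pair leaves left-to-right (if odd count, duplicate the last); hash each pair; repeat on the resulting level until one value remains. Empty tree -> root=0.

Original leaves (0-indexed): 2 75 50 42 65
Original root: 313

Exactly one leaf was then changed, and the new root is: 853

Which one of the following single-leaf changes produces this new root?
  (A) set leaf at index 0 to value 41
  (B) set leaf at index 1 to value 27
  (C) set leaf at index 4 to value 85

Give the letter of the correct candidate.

Answer: C

Derivation:
Original leaves: [2, 75, 50, 42, 65]
Target new root: 853
Try each candidate change and compute the resulting root:
Candidate A: set leaf[0] = 41 -> leaves = [41, 75, 50, 42, 65]
  L0: [41, 75, 50, 42, 65]
  L1: h(41,75)=(41*31+75)%997=349 h(50,42)=(50*31+42)%997=595 h(65,65)=(65*31+65)%997=86 -> [349, 595, 86]
  L2: h(349,595)=(349*31+595)%997=447 h(86,86)=(86*31+86)%997=758 -> [447, 758]
  L3: h(447,758)=(447*31+758)%997=657 -> [657]
  root = 657 != target 853
Candidate B: set leaf[1] = 27 -> leaves = [2, 27, 50, 42, 65]
  L0: [2, 27, 50, 42, 65]
  L1: h(2,27)=(2*31+27)%997=89 h(50,42)=(50*31+42)%997=595 h(65,65)=(65*31+65)%997=86 -> [89, 595, 86]
  L2: h(89,595)=(89*31+595)%997=363 h(86,86)=(86*31+86)%997=758 -> [363, 758]
  L3: h(363,758)=(363*31+758)%997=47 -> [47]
  root = 47 != target 853
Candidate C: set leaf[4] = 85 -> leaves = [2, 75, 50, 42, 85]
  L0: [2, 75, 50, 42, 85]
  L1: h(2,75)=(2*31+75)%997=137 h(50,42)=(50*31+42)%997=595 h(85,85)=(85*31+85)%997=726 -> [137, 595, 726]
  L2: h(137,595)=(137*31+595)%997=854 h(726,726)=(726*31+726)%997=301 -> [854, 301]
  L3: h(854,301)=(854*31+301)%997=853 -> [853]
  root = 853 == target 853  ** MATCH **
Candidate C produces the target root.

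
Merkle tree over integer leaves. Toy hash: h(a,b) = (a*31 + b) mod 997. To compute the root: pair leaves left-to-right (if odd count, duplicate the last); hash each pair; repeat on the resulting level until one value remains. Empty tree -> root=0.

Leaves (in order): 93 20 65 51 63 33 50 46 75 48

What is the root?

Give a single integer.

Answer: 81

Derivation:
L0: [93, 20, 65, 51, 63, 33, 50, 46, 75, 48]
L1: h(93,20)=(93*31+20)%997=909 h(65,51)=(65*31+51)%997=72 h(63,33)=(63*31+33)%997=989 h(50,46)=(50*31+46)%997=599 h(75,48)=(75*31+48)%997=379 -> [909, 72, 989, 599, 379]
L2: h(909,72)=(909*31+72)%997=335 h(989,599)=(989*31+599)%997=351 h(379,379)=(379*31+379)%997=164 -> [335, 351, 164]
L3: h(335,351)=(335*31+351)%997=766 h(164,164)=(164*31+164)%997=263 -> [766, 263]
L4: h(766,263)=(766*31+263)%997=81 -> [81]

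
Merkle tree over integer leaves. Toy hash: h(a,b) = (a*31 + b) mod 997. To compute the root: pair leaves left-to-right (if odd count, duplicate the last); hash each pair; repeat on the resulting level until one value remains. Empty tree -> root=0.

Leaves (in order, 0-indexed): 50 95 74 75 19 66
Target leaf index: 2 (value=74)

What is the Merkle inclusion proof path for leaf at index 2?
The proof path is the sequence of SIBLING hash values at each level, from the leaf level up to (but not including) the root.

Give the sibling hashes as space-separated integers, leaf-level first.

L0 (leaves): [50, 95, 74, 75, 19, 66], target index=2
L1: h(50,95)=(50*31+95)%997=648 [pair 0] h(74,75)=(74*31+75)%997=375 [pair 1] h(19,66)=(19*31+66)%997=655 [pair 2] -> [648, 375, 655]
  Sibling for proof at L0: 75
L2: h(648,375)=(648*31+375)%997=523 [pair 0] h(655,655)=(655*31+655)%997=23 [pair 1] -> [523, 23]
  Sibling for proof at L1: 648
L3: h(523,23)=(523*31+23)%997=284 [pair 0] -> [284]
  Sibling for proof at L2: 23
Root: 284
Proof path (sibling hashes from leaf to root): [75, 648, 23]

Answer: 75 648 23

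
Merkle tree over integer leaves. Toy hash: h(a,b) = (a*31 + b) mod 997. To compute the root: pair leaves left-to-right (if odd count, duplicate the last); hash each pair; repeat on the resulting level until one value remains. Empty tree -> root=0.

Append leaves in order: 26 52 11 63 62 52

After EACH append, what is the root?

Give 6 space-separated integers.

After append 26 (leaves=[26]):
  L0: [26]
  root=26
After append 52 (leaves=[26, 52]):
  L0: [26, 52]
  L1: h(26,52)=(26*31+52)%997=858 -> [858]
  root=858
After append 11 (leaves=[26, 52, 11]):
  L0: [26, 52, 11]
  L1: h(26,52)=(26*31+52)%997=858 h(11,11)=(11*31+11)%997=352 -> [858, 352]
  L2: h(858,352)=(858*31+352)%997=31 -> [31]
  root=31
After append 63 (leaves=[26, 52, 11, 63]):
  L0: [26, 52, 11, 63]
  L1: h(26,52)=(26*31+52)%997=858 h(11,63)=(11*31+63)%997=404 -> [858, 404]
  L2: h(858,404)=(858*31+404)%997=83 -> [83]
  root=83
After append 62 (leaves=[26, 52, 11, 63, 62]):
  L0: [26, 52, 11, 63, 62]
  L1: h(26,52)=(26*31+52)%997=858 h(11,63)=(11*31+63)%997=404 h(62,62)=(62*31+62)%997=987 -> [858, 404, 987]
  L2: h(858,404)=(858*31+404)%997=83 h(987,987)=(987*31+987)%997=677 -> [83, 677]
  L3: h(83,677)=(83*31+677)%997=259 -> [259]
  root=259
After append 52 (leaves=[26, 52, 11, 63, 62, 52]):
  L0: [26, 52, 11, 63, 62, 52]
  L1: h(26,52)=(26*31+52)%997=858 h(11,63)=(11*31+63)%997=404 h(62,52)=(62*31+52)%997=977 -> [858, 404, 977]
  L2: h(858,404)=(858*31+404)%997=83 h(977,977)=(977*31+977)%997=357 -> [83, 357]
  L3: h(83,357)=(83*31+357)%997=936 -> [936]
  root=936

Answer: 26 858 31 83 259 936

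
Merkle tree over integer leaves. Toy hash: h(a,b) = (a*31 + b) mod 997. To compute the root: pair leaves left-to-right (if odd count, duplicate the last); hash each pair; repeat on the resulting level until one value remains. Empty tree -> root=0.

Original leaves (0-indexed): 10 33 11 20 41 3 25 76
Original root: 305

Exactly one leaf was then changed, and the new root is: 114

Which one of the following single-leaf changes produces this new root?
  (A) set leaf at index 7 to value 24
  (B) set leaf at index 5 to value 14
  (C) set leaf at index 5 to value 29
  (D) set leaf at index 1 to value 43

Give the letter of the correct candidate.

Answer: C

Derivation:
Original leaves: [10, 33, 11, 20, 41, 3, 25, 76]
Target new root: 114
Try each candidate change and compute the resulting root:
Candidate A: set leaf[7] = 24 -> leaves = [10, 33, 11, 20, 41, 3, 25, 24]
  L0: [10, 33, 11, 20, 41, 3, 25, 24]
  L1: h(10,33)=(10*31+33)%997=343 h(11,20)=(11*31+20)%997=361 h(41,3)=(41*31+3)%997=277 h(25,24)=(25*31+24)%997=799 -> [343, 361, 277, 799]
  L2: h(343,361)=(343*31+361)%997=27 h(277,799)=(277*31+799)%997=413 -> [27, 413]
  L3: h(27,413)=(27*31+413)%997=253 -> [253]
  root = 253 != target 114
Candidate B: set leaf[5] = 14 -> leaves = [10, 33, 11, 20, 41, 14, 25, 76]
  L0: [10, 33, 11, 20, 41, 14, 25, 76]
  L1: h(10,33)=(10*31+33)%997=343 h(11,20)=(11*31+20)%997=361 h(41,14)=(41*31+14)%997=288 h(25,76)=(25*31+76)%997=851 -> [343, 361, 288, 851]
  L2: h(343,361)=(343*31+361)%997=27 h(288,851)=(288*31+851)%997=806 -> [27, 806]
  L3: h(27,806)=(27*31+806)%997=646 -> [646]
  root = 646 != target 114
Candidate C: set leaf[5] = 29 -> leaves = [10, 33, 11, 20, 41, 29, 25, 76]
  L0: [10, 33, 11, 20, 41, 29, 25, 76]
  L1: h(10,33)=(10*31+33)%997=343 h(11,20)=(11*31+20)%997=361 h(41,29)=(41*31+29)%997=303 h(25,76)=(25*31+76)%997=851 -> [343, 361, 303, 851]
  L2: h(343,361)=(343*31+361)%997=27 h(303,851)=(303*31+851)%997=274 -> [27, 274]
  L3: h(27,274)=(27*31+274)%997=114 -> [114]
  root = 114 == target 114  ** MATCH **
Candidate D: set leaf[1] = 43 -> leaves = [10, 43, 11, 20, 41, 3, 25, 76]
  L0: [10, 43, 11, 20, 41, 3, 25, 76]
  L1: h(10,43)=(10*31+43)%997=353 h(11,20)=(11*31+20)%997=361 h(41,3)=(41*31+3)%997=277 h(25,76)=(25*31+76)%997=851 -> [353, 361, 277, 851]
  L2: h(353,361)=(353*31+361)%997=337 h(277,851)=(277*31+851)%997=465 -> [337, 465]
  L3: h(337,465)=(337*31+465)%997=942 -> [942]
  root = 942 != target 114
Candidate C produces the target root.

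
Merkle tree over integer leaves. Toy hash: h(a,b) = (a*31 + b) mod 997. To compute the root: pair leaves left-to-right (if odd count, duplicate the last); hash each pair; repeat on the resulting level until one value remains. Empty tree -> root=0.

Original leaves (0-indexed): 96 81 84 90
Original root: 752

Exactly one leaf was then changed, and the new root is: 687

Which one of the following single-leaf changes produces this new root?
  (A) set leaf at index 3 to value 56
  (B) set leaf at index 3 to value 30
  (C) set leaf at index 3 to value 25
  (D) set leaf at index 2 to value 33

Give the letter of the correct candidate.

Original leaves: [96, 81, 84, 90]
Target new root: 687
Try each candidate change and compute the resulting root:
Candidate A: set leaf[3] = 56 -> leaves = [96, 81, 84, 56]
  L0: [96, 81, 84, 56]
  L1: h(96,81)=(96*31+81)%997=66 h(84,56)=(84*31+56)%997=666 -> [66, 666]
  L2: h(66,666)=(66*31+666)%997=718 -> [718]
  root = 718 != target 687
Candidate B: set leaf[3] = 30 -> leaves = [96, 81, 84, 30]
  L0: [96, 81, 84, 30]
  L1: h(96,81)=(96*31+81)%997=66 h(84,30)=(84*31+30)%997=640 -> [66, 640]
  L2: h(66,640)=(66*31+640)%997=692 -> [692]
  root = 692 != target 687
Candidate C: set leaf[3] = 25 -> leaves = [96, 81, 84, 25]
  L0: [96, 81, 84, 25]
  L1: h(96,81)=(96*31+81)%997=66 h(84,25)=(84*31+25)%997=635 -> [66, 635]
  L2: h(66,635)=(66*31+635)%997=687 -> [687]
  root = 687 == target 687  ** MATCH **
Candidate D: set leaf[2] = 33 -> leaves = [96, 81, 33, 90]
  L0: [96, 81, 33, 90]
  L1: h(96,81)=(96*31+81)%997=66 h(33,90)=(33*31+90)%997=116 -> [66, 116]
  L2: h(66,116)=(66*31+116)%997=168 -> [168]
  root = 168 != target 687
Candidate C produces the target root.

Answer: C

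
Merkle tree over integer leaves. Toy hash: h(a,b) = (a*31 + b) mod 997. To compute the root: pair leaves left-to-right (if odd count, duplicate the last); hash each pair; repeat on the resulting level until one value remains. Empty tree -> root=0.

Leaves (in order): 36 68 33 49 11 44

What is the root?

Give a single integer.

L0: [36, 68, 33, 49, 11, 44]
L1: h(36,68)=(36*31+68)%997=187 h(33,49)=(33*31+49)%997=75 h(11,44)=(11*31+44)%997=385 -> [187, 75, 385]
L2: h(187,75)=(187*31+75)%997=887 h(385,385)=(385*31+385)%997=356 -> [887, 356]
L3: h(887,356)=(887*31+356)%997=934 -> [934]

Answer: 934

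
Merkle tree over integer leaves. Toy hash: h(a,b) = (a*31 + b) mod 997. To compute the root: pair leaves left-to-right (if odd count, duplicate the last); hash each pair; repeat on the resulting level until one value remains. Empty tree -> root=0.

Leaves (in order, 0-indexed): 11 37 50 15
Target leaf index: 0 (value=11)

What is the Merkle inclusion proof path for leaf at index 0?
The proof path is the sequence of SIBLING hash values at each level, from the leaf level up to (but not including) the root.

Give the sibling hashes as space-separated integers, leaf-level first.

L0 (leaves): [11, 37, 50, 15], target index=0
L1: h(11,37)=(11*31+37)%997=378 [pair 0] h(50,15)=(50*31+15)%997=568 [pair 1] -> [378, 568]
  Sibling for proof at L0: 37
L2: h(378,568)=(378*31+568)%997=322 [pair 0] -> [322]
  Sibling for proof at L1: 568
Root: 322
Proof path (sibling hashes from leaf to root): [37, 568]

Answer: 37 568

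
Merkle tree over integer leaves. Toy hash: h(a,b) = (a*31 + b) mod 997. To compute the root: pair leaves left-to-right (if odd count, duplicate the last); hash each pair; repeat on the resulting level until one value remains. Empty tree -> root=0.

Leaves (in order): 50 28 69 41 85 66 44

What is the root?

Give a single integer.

L0: [50, 28, 69, 41, 85, 66, 44]
L1: h(50,28)=(50*31+28)%997=581 h(69,41)=(69*31+41)%997=186 h(85,66)=(85*31+66)%997=707 h(44,44)=(44*31+44)%997=411 -> [581, 186, 707, 411]
L2: h(581,186)=(581*31+186)%997=251 h(707,411)=(707*31+411)%997=394 -> [251, 394]
L3: h(251,394)=(251*31+394)%997=199 -> [199]

Answer: 199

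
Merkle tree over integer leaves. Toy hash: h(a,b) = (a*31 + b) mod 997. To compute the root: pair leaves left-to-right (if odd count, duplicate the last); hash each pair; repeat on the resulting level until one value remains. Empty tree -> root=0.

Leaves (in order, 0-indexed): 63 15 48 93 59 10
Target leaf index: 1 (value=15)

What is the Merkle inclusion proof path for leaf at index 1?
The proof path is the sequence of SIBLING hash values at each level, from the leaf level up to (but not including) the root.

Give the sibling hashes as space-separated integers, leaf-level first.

L0 (leaves): [63, 15, 48, 93, 59, 10], target index=1
L1: h(63,15)=(63*31+15)%997=971 [pair 0] h(48,93)=(48*31+93)%997=584 [pair 1] h(59,10)=(59*31+10)%997=842 [pair 2] -> [971, 584, 842]
  Sibling for proof at L0: 63
L2: h(971,584)=(971*31+584)%997=775 [pair 0] h(842,842)=(842*31+842)%997=25 [pair 1] -> [775, 25]
  Sibling for proof at L1: 584
L3: h(775,25)=(775*31+25)%997=122 [pair 0] -> [122]
  Sibling for proof at L2: 25
Root: 122
Proof path (sibling hashes from leaf to root): [63, 584, 25]

Answer: 63 584 25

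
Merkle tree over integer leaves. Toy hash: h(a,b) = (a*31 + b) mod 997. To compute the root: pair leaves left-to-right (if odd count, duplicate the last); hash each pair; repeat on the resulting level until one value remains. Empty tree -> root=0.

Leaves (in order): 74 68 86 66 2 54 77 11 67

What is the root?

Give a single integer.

Answer: 861

Derivation:
L0: [74, 68, 86, 66, 2, 54, 77, 11, 67]
L1: h(74,68)=(74*31+68)%997=368 h(86,66)=(86*31+66)%997=738 h(2,54)=(2*31+54)%997=116 h(77,11)=(77*31+11)%997=404 h(67,67)=(67*31+67)%997=150 -> [368, 738, 116, 404, 150]
L2: h(368,738)=(368*31+738)%997=182 h(116,404)=(116*31+404)%997=12 h(150,150)=(150*31+150)%997=812 -> [182, 12, 812]
L3: h(182,12)=(182*31+12)%997=669 h(812,812)=(812*31+812)%997=62 -> [669, 62]
L4: h(669,62)=(669*31+62)%997=861 -> [861]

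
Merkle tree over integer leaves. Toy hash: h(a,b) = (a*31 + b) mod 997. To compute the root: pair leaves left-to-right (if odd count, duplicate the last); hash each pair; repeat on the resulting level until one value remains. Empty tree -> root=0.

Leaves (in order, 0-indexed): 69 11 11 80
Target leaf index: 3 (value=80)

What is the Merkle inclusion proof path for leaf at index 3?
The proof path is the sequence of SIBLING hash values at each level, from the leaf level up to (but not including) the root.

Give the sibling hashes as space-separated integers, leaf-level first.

L0 (leaves): [69, 11, 11, 80], target index=3
L1: h(69,11)=(69*31+11)%997=156 [pair 0] h(11,80)=(11*31+80)%997=421 [pair 1] -> [156, 421]
  Sibling for proof at L0: 11
L2: h(156,421)=(156*31+421)%997=272 [pair 0] -> [272]
  Sibling for proof at L1: 156
Root: 272
Proof path (sibling hashes from leaf to root): [11, 156]

Answer: 11 156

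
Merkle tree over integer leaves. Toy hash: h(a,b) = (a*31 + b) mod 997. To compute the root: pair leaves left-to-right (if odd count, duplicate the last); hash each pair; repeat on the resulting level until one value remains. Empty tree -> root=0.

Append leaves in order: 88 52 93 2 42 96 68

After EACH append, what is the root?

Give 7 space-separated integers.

Answer: 88 786 423 332 459 193 971

Derivation:
After append 88 (leaves=[88]):
  L0: [88]
  root=88
After append 52 (leaves=[88, 52]):
  L0: [88, 52]
  L1: h(88,52)=(88*31+52)%997=786 -> [786]
  root=786
After append 93 (leaves=[88, 52, 93]):
  L0: [88, 52, 93]
  L1: h(88,52)=(88*31+52)%997=786 h(93,93)=(93*31+93)%997=982 -> [786, 982]
  L2: h(786,982)=(786*31+982)%997=423 -> [423]
  root=423
After append 2 (leaves=[88, 52, 93, 2]):
  L0: [88, 52, 93, 2]
  L1: h(88,52)=(88*31+52)%997=786 h(93,2)=(93*31+2)%997=891 -> [786, 891]
  L2: h(786,891)=(786*31+891)%997=332 -> [332]
  root=332
After append 42 (leaves=[88, 52, 93, 2, 42]):
  L0: [88, 52, 93, 2, 42]
  L1: h(88,52)=(88*31+52)%997=786 h(93,2)=(93*31+2)%997=891 h(42,42)=(42*31+42)%997=347 -> [786, 891, 347]
  L2: h(786,891)=(786*31+891)%997=332 h(347,347)=(347*31+347)%997=137 -> [332, 137]
  L3: h(332,137)=(332*31+137)%997=459 -> [459]
  root=459
After append 96 (leaves=[88, 52, 93, 2, 42, 96]):
  L0: [88, 52, 93, 2, 42, 96]
  L1: h(88,52)=(88*31+52)%997=786 h(93,2)=(93*31+2)%997=891 h(42,96)=(42*31+96)%997=401 -> [786, 891, 401]
  L2: h(786,891)=(786*31+891)%997=332 h(401,401)=(401*31+401)%997=868 -> [332, 868]
  L3: h(332,868)=(332*31+868)%997=193 -> [193]
  root=193
After append 68 (leaves=[88, 52, 93, 2, 42, 96, 68]):
  L0: [88, 52, 93, 2, 42, 96, 68]
  L1: h(88,52)=(88*31+52)%997=786 h(93,2)=(93*31+2)%997=891 h(42,96)=(42*31+96)%997=401 h(68,68)=(68*31+68)%997=182 -> [786, 891, 401, 182]
  L2: h(786,891)=(786*31+891)%997=332 h(401,182)=(401*31+182)%997=649 -> [332, 649]
  L3: h(332,649)=(332*31+649)%997=971 -> [971]
  root=971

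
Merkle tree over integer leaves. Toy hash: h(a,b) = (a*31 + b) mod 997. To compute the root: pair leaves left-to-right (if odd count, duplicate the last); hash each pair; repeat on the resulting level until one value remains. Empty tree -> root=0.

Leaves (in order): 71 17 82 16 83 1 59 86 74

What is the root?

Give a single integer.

L0: [71, 17, 82, 16, 83, 1, 59, 86, 74]
L1: h(71,17)=(71*31+17)%997=224 h(82,16)=(82*31+16)%997=564 h(83,1)=(83*31+1)%997=580 h(59,86)=(59*31+86)%997=918 h(74,74)=(74*31+74)%997=374 -> [224, 564, 580, 918, 374]
L2: h(224,564)=(224*31+564)%997=529 h(580,918)=(580*31+918)%997=952 h(374,374)=(374*31+374)%997=4 -> [529, 952, 4]
L3: h(529,952)=(529*31+952)%997=402 h(4,4)=(4*31+4)%997=128 -> [402, 128]
L4: h(402,128)=(402*31+128)%997=626 -> [626]

Answer: 626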